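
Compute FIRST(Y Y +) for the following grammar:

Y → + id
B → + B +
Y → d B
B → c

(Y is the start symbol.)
{ '+', 'd' }

FIRST sets of the non-terminals involved (from the grammar, by fixed-point iteration):
  FIRST(Y) = { '+', 'd' }

To compute FIRST(Y Y +), process the symbols left to right:
Symbol Y is a non-terminal. Add FIRST(Y) \ {ε} = { '+', 'd' }
Y is not nullable (ε ∉ FIRST(Y)), so stop here.
FIRST(Y Y +) = { '+', 'd' }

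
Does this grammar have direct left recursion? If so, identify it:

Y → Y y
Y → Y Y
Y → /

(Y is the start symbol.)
Direct left recursion occurs when N → N α for some non-terminal N (the right-hand side begins with the left-hand side itself).

Y → Y y: LEFT RECURSIVE (starts with Y)
Y → Y Y: LEFT RECURSIVE (starts with Y)
Y → /: starts with '/'

The grammar has direct left recursion on: Y.

Answer: Yes, Y is left-recursive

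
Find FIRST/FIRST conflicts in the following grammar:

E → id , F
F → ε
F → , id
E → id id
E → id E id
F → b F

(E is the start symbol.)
A FIRST/FIRST conflict occurs when two productions N → α and N → β for the same non-terminal have FIRST(α) ∩ FIRST(β) ≠ ∅ (with ε ∈ FIRST of a nullable right-hand side, so two nullable alternatives also conflict).

Productions for E:
  E → id , F: FIRST = { 'id' }
  E → id id: FIRST = { 'id' }
  E → id E id: FIRST = { 'id' }
Productions for F:
  F → ε: FIRST = { ε }
  F → , id: FIRST = { ',' }
  F → b F: FIRST = { 'b' }

Conflict for E: E → id , F and E → id id
  Overlap: { 'id' }
Conflict for E: E → id , F and E → id E id
  Overlap: { 'id' }
Conflict for E: E → id id and E → id E id
  Overlap: { 'id' }

Answer: Yes. E → id ',' F / E → id id on { 'id' }; E → id ',' F / E → id E id on { 'id' }; E → id id / E → id E id on { 'id' }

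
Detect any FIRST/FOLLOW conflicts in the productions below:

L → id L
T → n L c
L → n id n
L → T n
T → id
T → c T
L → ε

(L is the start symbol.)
A FIRST/FOLLOW conflict occurs when a non-terminal N has a nullable alternative N → β (β ⇒* ε) and another alternative N → α with FIRST(α) ∩ FOLLOW(N) ≠ ∅: on such a lookahead the parser cannot decide between expanding α and letting N vanish via β.

Nullable non-terminals: L.
FIRST sets used below: FIRST(T) = { 'c', 'id', 'n' }

L: nullable alternative(s) L → ε; FOLLOW(L) = { $, 'c' }
  L → id L: FIRST \ {ε} = { 'id' } — disjoint from FOLLOW(L)
  L → n id n: FIRST \ {ε} = { 'n' } — disjoint from FOLLOW(L)
  L → T n: FIRST \ {ε} = { 'c', 'id', 'n' } — overlaps FOLLOW(L) on { 'c' }: CONFLICT
  L → ε: FIRST \ {ε} = { } — this is the only nullable alternative, skip

T has no nullable alternative, so no FIRST/FOLLOW check is needed there.

So the grammar has 1 FIRST/FOLLOW conflict (marked CONFLICT above).

Answer: Yes. L → T n with FOLLOW(L) on { 'c' }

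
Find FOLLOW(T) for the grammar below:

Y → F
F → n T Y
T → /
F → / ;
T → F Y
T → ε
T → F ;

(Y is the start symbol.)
To compute FOLLOW(T), find every occurrence of T on a right-hand side N → α T β: add FIRST(β) \ {ε}, and if β is empty or nullable also add FOLLOW(N). Iterate to a fixed point.

In F → n T Y: T is followed by Y, add FIRST(Y) \ {ε} = { '/', 'n' }

Taking the union: FOLLOW(T) = { '/', 'n' }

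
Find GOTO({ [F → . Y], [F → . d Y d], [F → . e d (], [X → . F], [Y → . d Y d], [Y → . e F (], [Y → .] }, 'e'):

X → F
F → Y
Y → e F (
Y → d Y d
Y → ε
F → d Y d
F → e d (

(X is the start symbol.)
{ [F → . Y], [F → . d Y d], [F → . e d (], [F → e . d (], [Y → . d Y d], [Y → . e F (], [Y → .], [Y → e . F (] }

GOTO(I, 'e') = CLOSURE({ [A → αX.β] : [A → α.Xβ] ∈ I, X = 'e' })

Items with dot before 'e', with the dot advanced:
  [F → . e d (] → [F → e . d (]
  [Y → . e F (] → [Y → e . F (]
Closure of the advanced items:
  [Y → e . F (] has the dot before F: add [F → . Y], [F → . d Y d], [F → . e d (]
  [F → . Y] has the dot before Y: add [Y → . e F (], [Y → . d Y d], [Y → .]

GOTO = { [F → . Y], [F → . d Y d], [F → . e d (], [F → e . d (], [Y → . d Y d], [Y → . e F (], [Y → .], [Y → e . F (] }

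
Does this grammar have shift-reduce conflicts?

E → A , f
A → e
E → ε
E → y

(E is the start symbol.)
Yes — I0: [E → .] vs [A → . e]

Augment with E' → E and build the canonical LR(0) collection (I0 = CLOSURE({[E' → . E]}), then GOTO on every symbol after a dot until no new states appear). It has 7 states:
  I0: { [A → . e], [E → . A , f], [E → . y], [E → .], [E' → . E] }  — shift, reduce
  I1: { [E → A . , f] }  — shift
  I2: { [E' → E .] }  — accept
  I3: { [A → e .] }  — reduce
  I4: { [E → y .] }  — reduce
  I5: { [E → A , . f] }  — shift
  I6: { [E → A , f .] }  — reduce

I0 contains reduce item [E → .] and shift items [A → . e], [E → . y] — shift-reduce conflict.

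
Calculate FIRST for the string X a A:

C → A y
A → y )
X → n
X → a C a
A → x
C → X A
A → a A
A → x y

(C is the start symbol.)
{ 'a', 'n' }

FIRST sets of the non-terminals involved (from the grammar, by fixed-point iteration):
  FIRST(X) = { 'a', 'n' }

To compute FIRST(X a A), process the symbols left to right:
Symbol X is a non-terminal. Add FIRST(X) \ {ε} = { 'a', 'n' }
X is not nullable (ε ∉ FIRST(X)), so stop here.
FIRST(X a A) = { 'a', 'n' }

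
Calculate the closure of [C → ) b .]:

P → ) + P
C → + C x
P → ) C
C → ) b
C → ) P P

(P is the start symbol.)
{ [C → ) b .] }

To compute CLOSURE, for each item [A → α.Bβ] where B is a non-terminal, add [B → .γ] for all productions B → γ; repeat for the newly added items until nothing changes.

Start with: [C → ) b .]
The dot is at the end, so nothing is added.

CLOSURE = { [C → ) b .] }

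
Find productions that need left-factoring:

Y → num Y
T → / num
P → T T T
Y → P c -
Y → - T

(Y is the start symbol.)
Left-factoring is needed when two productions for the same non-terminal
share a common prefix on the right-hand side.

Productions for Y:
  Y → num Y
  Y → P c -
  Y → - T

No common prefixes found.

Answer: No, left-factoring is not needed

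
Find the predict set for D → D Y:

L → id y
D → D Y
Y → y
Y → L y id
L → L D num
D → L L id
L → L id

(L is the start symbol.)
{ 'id' }

PREDICT(D → D Y) = (FIRST(RHS) \ {ε}) ∪ (FOLLOW(D) if ε ∈ FIRST(RHS), i.e. RHS ⇒* ε)
FIRST(D) = { 'id' }
FIRST(D Y) = { 'id' }
ε ∉ FIRST(D Y), so FOLLOW(D) is not added.
PREDICT(D → D Y) = { 'id' }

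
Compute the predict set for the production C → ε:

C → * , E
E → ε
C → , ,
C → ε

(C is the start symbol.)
PREDICT(C → ε) = (FIRST(RHS) \ {ε}) ∪ (FOLLOW(C) if ε ∈ FIRST(RHS), i.e. RHS ⇒* ε)
The right-hand side is ε (FIRST(ε) = { ε }), so the predict set is FOLLOW(C) = { $ }
PREDICT(C → ε) = { $ }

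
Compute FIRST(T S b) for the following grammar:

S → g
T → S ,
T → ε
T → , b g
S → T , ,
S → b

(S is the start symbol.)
FIRST sets of the non-terminals involved (from the grammar, by fixed-point iteration):
  FIRST(T) = { ',', 'b', 'g', ε }
  FIRST(S) = { ',', 'b', 'g' }

To compute FIRST(T S b), process the symbols left to right:
Symbol T is a non-terminal. Add FIRST(T) \ {ε} = { ',', 'b', 'g' }
T is nullable (ε ∈ FIRST(T)), continue to the next symbol.
Symbol S is a non-terminal. Add FIRST(S) \ {ε} = { ',', 'b', 'g' }
S is not nullable (ε ∉ FIRST(S)), so stop here.
FIRST(T S b) = { ',', 'b', 'g' }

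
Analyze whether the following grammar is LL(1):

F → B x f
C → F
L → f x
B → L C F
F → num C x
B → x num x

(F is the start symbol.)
Yes, the grammar is LL(1).

Relevant sets:
  FIRST(B) = { 'f', 'x' }
  FIRST(L) = { 'f' }

For F:
  PREDICT(F → B x f) = { 'f', 'x' }
  PREDICT(F → num C x) = { 'num' }
For B:
  PREDICT(B → L C F) = { 'f' }
  PREDICT(B → x num x) = { 'x' }
C, L have a single production, so nothing to check there.

All predict sets are disjoint. The grammar IS LL(1).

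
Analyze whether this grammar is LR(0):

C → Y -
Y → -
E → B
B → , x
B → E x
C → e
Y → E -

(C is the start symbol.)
Yes, the grammar is LR(0)

A grammar is LR(0) if no state in the canonical LR(0) collection has:
  - both a shift item (dot before a terminal) and a complete item (shift-reduce conflict), or
  - two or more complete items (reduce-reduce conflict; the accept item [C' → C .] counts as a complete item here).

Augment with C' → C and build the canonical LR(0) collection (I0 = CLOSURE({[C' → . C]}), then GOTO on every symbol after a dot until no new states appear). It has 12 states:
  I0: { [B → . , x], [B → . E x], [C → . Y -], [C → . e], [C' → . C], [E → . B], [Y → . -], [Y → . E -] }  — shift
  I1: { [B → , . x] }  — shift
  I2: { [Y → - .] }  — reduce
  I3: { [E → B .] }  — reduce
  I4: { [C' → C .] }  — accept
  I5: { [B → E . x], [Y → E . -] }  — shift
  I6: { [C → Y . -] }  — shift
  I7: { [C → e .] }  — reduce
  I8: { [C → Y - .] }  — reduce
  I9: { [Y → E - .] }  — reduce
  I10: { [B → E x .] }  — reduce
  I11: { [B → , x .] }  — reduce

Every state is either a pure shift/goto state or contains exactly one complete item and nothing to shift — no conflicts. The grammar is LR(0).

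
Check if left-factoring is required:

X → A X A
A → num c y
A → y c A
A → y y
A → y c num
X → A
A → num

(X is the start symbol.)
Left-factoring is needed when two productions for the same non-terminal
share a common prefix on the right-hand side.

Productions for X:
  X → A X A
  X → A
Productions for A:
  A → num c y
  A → y c A
  A → y y
  A → y c num
  A → num

Found common prefix 'A' in productions for X
Found common prefix 'num' in productions for A
Found common prefix 'y' in productions for A

Answer: Yes, X has productions with common prefix 'A'; A has productions with common prefix 'num'; A has productions with common prefix 'y'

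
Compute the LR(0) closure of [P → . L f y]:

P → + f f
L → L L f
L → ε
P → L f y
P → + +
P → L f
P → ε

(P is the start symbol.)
To compute CLOSURE, for each item [A → α.Bβ] where B is a non-terminal, add [B → .γ] for all productions B → γ; repeat for the newly added items until nothing changes.

Start with: [P → . L f y]
  [P → . L f y] has the dot before L: add [L → . L L f], [L → .]
No further items can be added.

CLOSURE = { [L → . L L f], [L → .], [P → . L f y] }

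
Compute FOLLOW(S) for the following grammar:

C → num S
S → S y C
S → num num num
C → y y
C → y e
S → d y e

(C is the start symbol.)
In C → num S: S is at the end, add FOLLOW(C)
In S → S y C: S is followed by y C, add FIRST(y C) \ {ε} = { 'y' }

The FOLLOW sets referred to above (computed the same way, to a fixed point):
  FOLLOW(C) = { $, 'y' }

Taking the union: FOLLOW(S) = { $, 'y' }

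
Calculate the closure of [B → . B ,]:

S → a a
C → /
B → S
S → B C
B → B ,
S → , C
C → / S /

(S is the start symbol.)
To compute CLOSURE, for each item [A → α.Bβ] where B is a non-terminal, add [B → .γ] for all productions B → γ; repeat for the newly added items until nothing changes.

Start with: [B → . B ,]
  [B → . B ,] has the dot before B: add [B → . S]
  [B → . S] has the dot before S: add [S → . a a], [S → . B C], [S → . , C]
No further items can be added.

CLOSURE = { [B → . B ,], [B → . S], [S → . , C], [S → . B C], [S → . a a] }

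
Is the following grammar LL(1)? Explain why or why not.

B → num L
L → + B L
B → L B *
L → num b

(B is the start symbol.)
A grammar is LL(1) if for each non-terminal N with multiple productions, the predict sets of those productions are pairwise disjoint, where PREDICT(N → α) = (FIRST(α) \ {ε}) ∪ (FOLLOW(N) if α ⇒* ε).

Relevant sets:
  FIRST(L) = { '+', 'num' }

For B:
  PREDICT(B → num L) = { 'num' }
  PREDICT(B → L B '*') = { '+', 'num' }
For L:
  PREDICT(L → '+' B L) = { '+' }
  PREDICT(L → num b) = { 'num' }

Conflict found: Predict set conflict for B: { 'num' }
The grammar is NOT LL(1).

Answer: No. Predict set conflict for B: { 'num' }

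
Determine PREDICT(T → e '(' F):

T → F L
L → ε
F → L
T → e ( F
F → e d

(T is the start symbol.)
{ 'e' }

PREDICT(T → e '(' F) = (FIRST(RHS) \ {ε}) ∪ (FOLLOW(T) if ε ∈ FIRST(RHS), i.e. RHS ⇒* ε)
FIRST(e '(' F) = { 'e' }
ε ∉ FIRST(e '(' F), so FOLLOW(T) is not added.
PREDICT(T → e '(' F) = { 'e' }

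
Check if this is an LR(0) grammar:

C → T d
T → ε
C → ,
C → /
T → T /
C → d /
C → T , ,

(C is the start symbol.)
No. Shift-reduce conflict between [T → .] and [C → . ,]

A grammar is LR(0) if no state in the canonical LR(0) collection has:
  - both a shift item (dot before a terminal) and a complete item (shift-reduce conflict), or
  - two or more complete items (reduce-reduce conflict; the accept item [C' → C .] counts as a complete item here).

Augment with C' → C and build the canonical LR(0) collection (I0 = CLOSURE({[C' → . C]}), then GOTO on every symbol after a dot until no new states appear). It has 11 states:
  I0: { [C → . ,], [C → . /], [C → . T , ,], [C → . T d], [C → . d /], [C' → . C], [T → . T /], [T → .] }  — shift, reduce
  I1: { [C → , .] }  — reduce
  I2: { [C → / .] }  — reduce
  I3: { [C' → C .] }  — accept
  I4: { [C → T . , ,], [C → T . d], [T → T . /] }  — shift
  I5: { [C → d . /] }  — shift
  I6: { [C → d / .] }  — reduce
  I7: { [C → T , . ,] }  — shift
  I8: { [T → T / .] }  — reduce
  I9: { [C → T d .] }  — reduce
  I10: { [C → T , , .] }  — reduce

Conflict in state I0:
  Shift-reduce conflict between [T → .] and [C → . ,]
So the grammar is NOT LR(0).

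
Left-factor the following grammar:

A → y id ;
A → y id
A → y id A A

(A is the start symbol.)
Left-factoring transforms A → αβ₁ | αβ₂ into A → αA' and A' → β₁ | β₂
(α is the longest common prefix among the alternatives). Repeat until
no nonterminal has two alternatives with a common prefix.

Round 1: A has alternatives sharing prefix 'y id'. Introduce A': A → y id A'
  Add: A' → ;
  Add: A' → ε
  Add: A' → A A

No remaining common prefixes — done.

Resulting grammar:
A → y id A'
A' → ;
A' → ε
A' → A A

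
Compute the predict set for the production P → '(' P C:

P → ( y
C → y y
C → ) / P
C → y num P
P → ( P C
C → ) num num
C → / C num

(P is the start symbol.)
PREDICT(P → '(' P C) = (FIRST(RHS) \ {ε}) ∪ (FOLLOW(P) if ε ∈ FIRST(RHS), i.e. RHS ⇒* ε)
FIRST('(' P C) = { '(' }
ε ∉ FIRST('(' P C), so FOLLOW(P) is not added.
PREDICT(P → '(' P C) = { '(' }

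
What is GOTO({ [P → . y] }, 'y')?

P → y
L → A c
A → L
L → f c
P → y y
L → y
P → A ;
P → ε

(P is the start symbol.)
GOTO(I, 'y') = CLOSURE({ [A → αX.β] : [A → α.Xβ] ∈ I, X = 'y' })

Items with dot before 'y', with the dot advanced:
  [P → . y] → [P → y .]
Closure adds nothing (no advanced item has the dot before a non-terminal).

GOTO = { [P → y .] }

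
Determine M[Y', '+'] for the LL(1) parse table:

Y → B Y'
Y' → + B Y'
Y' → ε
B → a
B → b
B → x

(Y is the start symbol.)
Y' → + B Y'

To find M[Y', '+'], we find productions for Y' where '+' is in the predict set (PREDICT(N → α) = (FIRST(α) \ {ε}) ∪ (FOLLOW(N) if α ⇒* ε)).

Relevant sets:
  FOLLOW(Y') = { $ }

Y' → + B Y': PREDICT = { '+' }
  '+' is in predict set, so this production goes in M[Y', '+']
Y' → ε: PREDICT = { $ }

M[Y', '+'] = Y' → + B Y'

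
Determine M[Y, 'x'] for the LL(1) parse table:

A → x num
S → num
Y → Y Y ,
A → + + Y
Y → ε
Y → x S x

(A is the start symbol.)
Y → Y Y ,, Y → ε, Y → x S x

To find M[Y, 'x'], we find productions for Y where 'x' is in the predict set (PREDICT(N → α) = (FIRST(α) \ {ε}) ∪ (FOLLOW(N) if α ⇒* ε)).

Relevant sets:
  FIRST(Y) = { ',', 'x', ε }
  FOLLOW(Y) = { $, ',', 'x' }

Y → Y Y ,: PREDICT = { ',', 'x' }
  'x' is in predict set, so this production goes in M[Y, 'x']
Y → ε: PREDICT = { $, ',', 'x' }
  'x' is in predict set, so this production goes in M[Y, 'x']
Y → x S x: PREDICT = { 'x' }
  'x' is in predict set, so this production goes in M[Y, 'x']

M[Y, 'x'] = Y → Y Y ,, Y → ε, Y → x S x  (a multiply-defined cell — the grammar is not LL(1))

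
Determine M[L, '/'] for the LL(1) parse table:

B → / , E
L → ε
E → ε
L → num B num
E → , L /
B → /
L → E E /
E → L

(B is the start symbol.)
L → ε, L → E E /

To find M[L, '/'], we find productions for L where '/' is in the predict set (PREDICT(N → α) = (FIRST(α) \ {ε}) ∪ (FOLLOW(N) if α ⇒* ε)).

Relevant sets:
  FIRST(E) = { ',', '/', 'num', ε }
  FOLLOW(L) = { $, ',', '/', 'num' }

L → ε: PREDICT = { $, ',', '/', 'num' }
  '/' is in predict set, so this production goes in M[L, '/']
L → num B num: PREDICT = { 'num' }
L → E E /: PREDICT = { ',', '/', 'num' }
  '/' is in predict set, so this production goes in M[L, '/']

M[L, '/'] = L → ε, L → E E /  (a multiply-defined cell — the grammar is not LL(1))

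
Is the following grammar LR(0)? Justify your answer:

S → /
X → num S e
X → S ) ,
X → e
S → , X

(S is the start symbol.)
Augment with S' → S and build the canonical LR(0) collection (I0 = CLOSURE({[S' → . S]}), then GOTO on every symbol after a dot until no new states appear). It has 12 states:
  I0: { [S → . , X], [S → . /], [S' → . S] }  — shift
  I1: { [S → , . X], [S → . , X], [S → . /], [X → . S ) ,], [X → . e], [X → . num S e] }  — shift
  I2: { [S → / .] }  — reduce
  I3: { [S' → S .] }  — accept
  I4: { [X → S . ) ,] }  — shift
  I5: { [S → , X .] }  — reduce
  I6: { [X → e .] }  — reduce
  I7: { [S → . , X], [S → . /], [X → num . S e] }  — shift
  I8: { [X → num S . e] }  — shift
  I9: { [X → num S e .] }  — reduce
  I10: { [X → S ) . ,] }  — shift
  I11: { [X → S ) , .] }  — reduce

Every state is either a pure shift/goto state or contains exactly one complete item and nothing to shift — no conflicts. The grammar is LR(0).

Answer: Yes, the grammar is LR(0)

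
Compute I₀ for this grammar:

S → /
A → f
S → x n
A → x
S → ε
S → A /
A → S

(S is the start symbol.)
First, augment the grammar with S' → S
I₀ = CLOSURE({ [S' → . S] }):
  [S' → . S] has the dot before S: add [S → . /], [S → . x n], [S → .], [S → . A /]
  [S → . A /] has the dot before A: add [A → . f], [A → . x], [A → . S]
No further items can be added.

I₀ = { [A → . S], [A → . f], [A → . x], [S → . /], [S → . A /], [S → . x n], [S → .], [S' → . S] }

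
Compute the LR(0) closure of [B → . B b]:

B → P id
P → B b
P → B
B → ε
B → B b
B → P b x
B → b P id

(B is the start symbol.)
To compute CLOSURE, for each item [A → α.Bβ] where B is a non-terminal, add [B → .γ] for all productions B → γ; repeat for the newly added items until nothing changes.

Start with: [B → . B b]
  [B → . B b] has the dot before B: add [B → . P id], [B → .], [B → . P b x], [B → . b P id]
  [B → . P id] has the dot before P: add [P → . B b], [P → . B]
No further items can be added.

CLOSURE = { [B → . B b], [B → . P b x], [B → . P id], [B → . b P id], [B → .], [P → . B b], [P → . B] }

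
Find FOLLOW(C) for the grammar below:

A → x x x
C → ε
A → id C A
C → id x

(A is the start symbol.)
{ 'id', 'x' }

To compute FOLLOW(C), find every occurrence of C on a right-hand side N → α C β: add FIRST(β) \ {ε}, and if β is empty or nullable also add FOLLOW(N). Iterate to a fixed point.

In A → id C A: C is followed by A, add FIRST(A) \ {ε} = { 'id', 'x' }

Taking the union: FOLLOW(C) = { 'id', 'x' }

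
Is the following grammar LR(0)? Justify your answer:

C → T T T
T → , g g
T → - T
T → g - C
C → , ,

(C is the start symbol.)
Yes, the grammar is LR(0)

Augment with C' → C and build the canonical LR(0) collection (I0 = CLOSURE({[C' → . C]}), then GOTO on every symbol after a dot until no new states appear). It has 15 states:
  I0: { [C → . , ,], [C → . T T T], [C' → . C], [T → . , g g], [T → . - T], [T → . g - C] }  — shift
  I1: { [C → , . ,], [T → , . g g] }  — shift
  I2: { [T → - . T], [T → . , g g], [T → . - T], [T → . g - C] }  — shift
  I3: { [C' → C .] }  — accept
  I4: { [C → T . T T], [T → . , g g], [T → . - T], [T → . g - C] }  — shift
  I5: { [T → g . - C] }  — shift
  I6: { [C → . , ,], [C → . T T T], [T → . , g g], [T → . - T], [T → . g - C], [T → g - . C] }  — shift
  I7: { [T → g - C .] }  — reduce
  I8: { [T → , . g g] }  — shift
  I9: { [C → T T . T], [T → . , g g], [T → . - T], [T → . g - C] }  — shift
  I10: { [C → T T T .] }  — reduce
  I11: { [T → , g . g] }  — shift
  I12: { [T → , g g .] }  — reduce
  I13: { [T → - T .] }  — reduce
  I14: { [C → , , .] }  — reduce

Every state is either a pure shift/goto state or contains exactly one complete item and nothing to shift — no conflicts. The grammar is LR(0).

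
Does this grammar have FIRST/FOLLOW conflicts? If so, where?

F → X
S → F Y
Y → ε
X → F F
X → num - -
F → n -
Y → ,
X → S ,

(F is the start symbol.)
Yes. Y → ',' with FOLLOW(Y) on { ',' }

A FIRST/FOLLOW conflict occurs when a non-terminal N has a nullable alternative N → β (β ⇒* ε) and another alternative N → α with FIRST(α) ∩ FOLLOW(N) ≠ ∅: on such a lookahead the parser cannot decide between expanding α and letting N vanish via β.

Nullable non-terminals: Y.

Y: nullable alternative(s) Y → ε; FOLLOW(Y) = { ',' }
  Y → ε: FIRST \ {ε} = { } — this is the only nullable alternative, skip
  Y → ,: FIRST \ {ε} = { ',' } — overlaps FOLLOW(Y) on { ',' }: CONFLICT

F, S, X have no nullable alternative, so no FIRST/FOLLOW check is needed there.

So the grammar has 1 FIRST/FOLLOW conflict (marked CONFLICT above).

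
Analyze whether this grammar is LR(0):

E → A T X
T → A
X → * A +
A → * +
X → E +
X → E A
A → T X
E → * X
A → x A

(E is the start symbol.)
No. Shift-reduce conflict between [T → A .] and [A → . * +]

A grammar is LR(0) if no state in the canonical LR(0) collection has:
  - both a shift item (dot before a terminal) and a complete item (shift-reduce conflict), or
  - two or more complete items (reduce-reduce conflict; the accept item [E' → E .] counts as a complete item here).

Augment with E' → E and build the canonical LR(0) collection (I0 = CLOSURE({[E' → . E]}), then GOTO on every symbol after a dot until no new states appear). It has 20 states:
  I0: { [A → . * +], [A → . T X], [A → . x A], [E → . * X], [E → . A T X], [E' → . E], [T → . A] }  — shift
  I1: { [A → * . +], [A → . * +], [A → . T X], [A → . x A], [E → * . X], [E → . * X], [E → . A T X], [T → . A], [X → . * A +], [X → . E +], [X → . E A] }  — shift
  I2: { [A → . * +], [A → . T X], [A → . x A], [E → A . T X], [T → . A], [T → A .] }  — shift, reduce
  I3: { [E' → E .] }  — accept
  I4: { [A → . * +], [A → . T X], [A → . x A], [A → T . X], [E → . * X], [E → . A T X], [T → . A], [X → . * A +], [X → . E +], [X → . E A] }  — shift
  I5: { [A → . * +], [A → . T X], [A → . x A], [A → x . A], [T → . A] }  — shift
  I6: { [A → * . +] }  — shift
  I7: { [A → x A .], [T → A .] }  — 2 reduces
  I8: { [A → * + .] }  — reduce
  I9: { [A → * . +], [A → . * +], [A → . T X], [A → . x A], [E → * . X], [E → . * X], [E → . A T X], [T → . A], [X → * . A +], [X → . * A +], [X → . E +], [X → . E A] }  — shift
  I10: { [A → . * +], [A → . T X], [A → . x A], [T → . A], [X → E . +], [X → E . A] }  — shift
  I11: { [A → T X .] }  — reduce
  I12: { [X → E + .] }  — reduce
  I13: { [T → A .], [X → E A .] }  — 2 reduces
  I14: { [A → . * +], [A → . T X], [A → . x A], [E → A . T X], [T → . A], [T → A .], [X → * A . +] }  — shift, reduce
  I15: { [E → * X .] }  — reduce
  I16: { [X → * A + .] }  — reduce
  I17: { [T → A .] }  — reduce
  I18: { [A → . * +], [A → . T X], [A → . x A], [A → T . X], [E → . * X], [E → . A T X], [E → A T . X], [T → . A], [X → . * A +], [X → . E +], [X → . E A] }  — shift
  I19: { [A → T X .], [E → A T X .] }  — 2 reduces

Conflict in state I2:
  Shift-reduce conflict between [T → A .] and [A → . * +]
So the grammar is NOT LR(0).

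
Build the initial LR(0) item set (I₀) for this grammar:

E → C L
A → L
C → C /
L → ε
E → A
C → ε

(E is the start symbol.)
First, augment the grammar with E' → E
I₀ = CLOSURE({ [E' → . E] }):
  [E' → . E] has the dot before E: add [E → . C L], [E → . A]
  [E → . C L] has the dot before C: add [C → . C /], [C → .]
  [E → . A] has the dot before A: add [A → . L]
  [A → . L] has the dot before L: add [L → .]
No further items can be added.

I₀ = { [A → . L], [C → . C /], [C → .], [E → . A], [E → . C L], [E' → . E], [L → .] }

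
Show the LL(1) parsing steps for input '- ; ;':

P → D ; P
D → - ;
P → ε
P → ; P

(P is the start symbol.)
Stack is shown with the top on the left.

Stack      Input    Action
--------------------------
P $        - ; ; $  output P → D ; P
D ; P $    - ; ; $  output D → - ;
- ; ; P $  - ; ; $  match '-'
; ; P $    ; ; $    match ';'
; P $      ; $      match ';'
P $        $        output P → ε
$          $        accept

The string is accepted.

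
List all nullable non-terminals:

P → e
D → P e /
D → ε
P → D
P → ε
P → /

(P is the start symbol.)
{ 'D', 'P' }

A non-terminal is nullable if it can derive ε (the empty string): either it has an ε-production, or it has a production whose right-hand side consists entirely of nullable non-terminals.

ε-productions: D → ε, P → ε
So D, P are immediately nullable.
Every non-terminal is now nullable.
Nullable = { 'D', 'P' }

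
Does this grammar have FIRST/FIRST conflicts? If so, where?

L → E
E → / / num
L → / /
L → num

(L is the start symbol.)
Yes. L → E / L → '/' '/' on { '/' }

A FIRST/FIRST conflict occurs when two productions N → α and N → β for the same non-terminal have FIRST(α) ∩ FIRST(β) ≠ ∅ (with ε ∈ FIRST of a nullable right-hand side, so two nullable alternatives also conflict).

FIRST sets of the non-terminals at (or reachable through a nullable prefix from) the front of some alternative:
  FIRST(E) = { '/' }

Productions for L:
  L → E: FIRST = { '/' }
  L → / /: FIRST = { '/' }
  L → num: FIRST = { 'num' }
E has only one production, so no FIRST/FIRST conflict is possible there.

Conflict for L: L → E and L → / /
  Overlap: { '/' }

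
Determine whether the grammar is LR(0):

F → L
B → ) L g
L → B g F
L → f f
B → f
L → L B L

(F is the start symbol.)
No. Shift-reduce conflict between [F → L .] and [B → . ) L g]

Augment with F' → F and build the canonical LR(0) collection (I0 = CLOSURE({[F' → . F]}), then GOTO on every symbol after a dot until no new states appear). It has 14 states:
  I0: { [B → . ) L g], [B → . f], [F → . L], [F' → . F], [L → . B g F], [L → . L B L], [L → . f f] }  — shift
  I1: { [B → ) . L g], [B → . ) L g], [B → . f], [L → . B g F], [L → . L B L], [L → . f f] }  — shift
  I2: { [L → B . g F] }  — shift
  I3: { [F' → F .] }  — accept
  I4: { [B → . ) L g], [B → . f], [F → L .], [L → L . B L] }  — shift, reduce
  I5: { [B → f .], [L → f . f] }  — shift, reduce
  I6: { [L → f f .] }  — reduce
  I7: { [B → . ) L g], [B → . f], [L → . B g F], [L → . L B L], [L → . f f], [L → L B . L] }  — shift
  I8: { [B → f .] }  — reduce
  I9: { [B → . ) L g], [B → . f], [L → L . B L], [L → L B L .] }  — shift, reduce
  I10: { [B → . ) L g], [B → . f], [F → . L], [L → . B g F], [L → . L B L], [L → . f f], [L → B g . F] }  — shift
  I11: { [L → B g F .] }  — reduce
  I12: { [B → ) L . g], [B → . ) L g], [B → . f], [L → L . B L] }  — shift
  I13: { [B → ) L g .] }  — reduce

Conflict in state I4:
  Shift-reduce conflict between [F → L .] and [B → . ) L g]
So the grammar is NOT LR(0).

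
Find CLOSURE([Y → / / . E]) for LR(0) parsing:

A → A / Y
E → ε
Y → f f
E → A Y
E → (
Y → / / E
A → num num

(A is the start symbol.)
{ [A → . A / Y], [A → . num num], [E → . (], [E → . A Y], [E → .], [Y → / / . E] }

Start with: [Y → / / . E]
  [Y → / / . E] has the dot before E: add [E → .], [E → . A Y], [E → . (]
  [E → . A Y] has the dot before A: add [A → . A / Y], [A → . num num]
No further items can be added.

CLOSURE = { [A → . A / Y], [A → . num num], [E → . (], [E → . A Y], [E → .], [Y → / / . E] }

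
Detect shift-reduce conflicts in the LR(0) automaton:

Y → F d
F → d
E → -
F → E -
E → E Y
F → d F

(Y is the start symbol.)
Yes — I5: [F → d .] vs [E → . -]

A shift-reduce conflict occurs when an LR(0) state has both:
  - a complete (reduce) item [A → α .] (dot at the end), and
  - a shift item [B → β . c γ] (dot before a terminal).

Augment with Y' → Y and build the canonical LR(0) collection (I0 = CLOSURE({[Y' → . Y]}), then GOTO on every symbol after a dot until no new states appear). It has 10 states:
  I0: { [E → . -], [E → . E Y], [F → . E -], [F → . d F], [F → . d], [Y → . F d], [Y' → . Y] }  — shift
  I1: { [E → - .] }  — reduce
  I2: { [E → . -], [E → . E Y], [E → E . Y], [F → . E -], [F → . d F], [F → . d], [F → E . -], [Y → . F d] }  — shift
  I3: { [Y → F . d] }  — shift
  I4: { [Y' → Y .] }  — accept
  I5: { [E → . -], [E → . E Y], [F → . E -], [F → . d F], [F → . d], [F → d . F], [F → d .] }  — shift, reduce
  I6: { [F → d F .] }  — reduce
  I7: { [Y → F d .] }  — reduce
  I8: { [E → - .], [F → E - .] }  — 2 reduces
  I9: { [E → E Y .] }  — reduce

I5 contains reduce item [F → d .] and shift items [E → . -], [F → . d], [F → . d F] — shift-reduce conflict.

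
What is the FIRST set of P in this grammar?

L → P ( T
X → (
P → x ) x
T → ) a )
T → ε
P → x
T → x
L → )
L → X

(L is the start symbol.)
To compute FIRST(P), examine every production with P on the left-hand side, reading each right-hand side left to right until a non-nullable symbol is reached.

From P → x ) x:
  - x is a terminal: add 'x' and stop
From P → x:
  - x is a terminal: add 'x' and stop

Collecting: FIRST(P) = { 'x' }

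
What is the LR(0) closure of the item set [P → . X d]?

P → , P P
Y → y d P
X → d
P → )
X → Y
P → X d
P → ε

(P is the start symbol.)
To compute CLOSURE, for each item [A → α.Bβ] where B is a non-terminal, add [B → .γ] for all productions B → γ; repeat for the newly added items until nothing changes.

Start with: [P → . X d]
  [P → . X d] has the dot before X: add [X → . d], [X → . Y]
  [X → . Y] has the dot before Y: add [Y → . y d P]
No further items can be added.

CLOSURE = { [P → . X d], [X → . Y], [X → . d], [Y → . y d P] }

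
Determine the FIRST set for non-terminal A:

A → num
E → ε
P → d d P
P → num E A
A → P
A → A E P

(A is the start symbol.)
FIRST sets of the other non-terminals involved (by the same procedure, iterated to a fixed point):
  FIRST(P) = { 'd', 'num' }

From A → num:
  - num is a terminal: add 'num' and stop
From A → P:
  - P is a non-terminal: add FIRST(P) \ {ε} = { 'd', 'num' }
    P is not nullable, so stop
From A → A E P:
  - A is the symbol being defined: contributes nothing new
    A is not nullable, so stop

Collecting: FIRST(A) = { 'd', 'num' }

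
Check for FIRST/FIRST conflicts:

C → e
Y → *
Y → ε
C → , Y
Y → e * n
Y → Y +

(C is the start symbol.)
A FIRST/FIRST conflict occurs when two productions N → α and N → β for the same non-terminal have FIRST(α) ∩ FIRST(β) ≠ ∅ (with ε ∈ FIRST of a nullable right-hand side, so two nullable alternatives also conflict).

FIRST sets of the non-terminals at (or reachable through a nullable prefix from) the front of some alternative:
  FIRST(Y) = { '*', '+', 'e', ε }

Productions for C:
  C → e: FIRST = { 'e' }
  C → , Y: FIRST = { ',' }
Productions for Y:
  Y → *: FIRST = { '*' }
  Y → ε: FIRST = { ε }
  Y → e * n: FIRST = { 'e' }
  Y → Y +: FIRST = { '*', '+', 'e' }

Conflict for Y: Y → * and Y → Y +
  Overlap: { '*' }
Conflict for Y: Y → e * n and Y → Y +
  Overlap: { 'e' }

Answer: Yes. Y → '*' / Y → Y '+' on { '*' }; Y → e '*' n / Y → Y '+' on { 'e' }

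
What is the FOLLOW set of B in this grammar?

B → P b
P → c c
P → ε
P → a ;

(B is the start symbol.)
{ $ }

To compute FOLLOW(B), find every occurrence of B on a right-hand side N → α B β: add FIRST(β) \ {ε}, and if β is empty or nullable also add FOLLOW(N). Iterate to a fixed point.

B is the start symbol, so $ ∈ FOLLOW(B).
B does not occur on any right-hand side.

Taking the union: FOLLOW(B) = { $ }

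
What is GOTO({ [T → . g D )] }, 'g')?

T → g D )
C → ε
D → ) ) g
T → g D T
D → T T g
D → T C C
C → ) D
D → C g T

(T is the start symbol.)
{ [C → . ) D], [C → .], [D → . ) ) g], [D → . C g T], [D → . T C C], [D → . T T g], [T → . g D )], [T → . g D T], [T → g . D )] }

GOTO(I, 'g') = CLOSURE({ [A → αX.β] : [A → α.Xβ] ∈ I, X = 'g' })

Items with dot before 'g', with the dot advanced:
  [T → . g D )] → [T → g . D )]
Closure of the advanced items:
  [T → g . D )] has the dot before D: add [D → . ) ) g], [D → . T T g], [D → . T C C], [D → . C g T]
  [D → . T T g] has the dot before T: add [T → . g D )], [T → . g D T]
  [D → . C g T] has the dot before C: add [C → .], [C → . ) D]

GOTO = { [C → . ) D], [C → .], [D → . ) ) g], [D → . C g T], [D → . T C C], [D → . T T g], [T → . g D )], [T → . g D T], [T → g . D )] }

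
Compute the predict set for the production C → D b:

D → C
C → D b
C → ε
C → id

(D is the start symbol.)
PREDICT(C → D b) = (FIRST(RHS) \ {ε}) ∪ (FOLLOW(C) if ε ∈ FIRST(RHS), i.e. RHS ⇒* ε)
FIRST(D) = { 'b', 'id', ε }
FIRST(D b) = { 'b', 'id' }
ε ∉ FIRST(D b), so FOLLOW(C) is not added.
PREDICT(C → D b) = { 'b', 'id' }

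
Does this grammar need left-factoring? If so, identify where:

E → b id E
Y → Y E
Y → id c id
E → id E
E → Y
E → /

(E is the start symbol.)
Left-factoring is needed when two productions for the same non-terminal
share a common prefix on the right-hand side.

Productions for E:
  E → b id E
  E → id E
  E → Y
  E → /
Productions for Y:
  Y → Y E
  Y → id c id

No common prefixes found.

Answer: No, left-factoring is not needed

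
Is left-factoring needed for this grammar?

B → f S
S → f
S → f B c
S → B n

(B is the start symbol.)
Left-factoring is needed when two productions for the same non-terminal
share a common prefix on the right-hand side.

Productions for S:
  S → f
  S → f B c
  S → B n

Found common prefix 'f' in productions for S

Answer: Yes, S has productions with common prefix 'f'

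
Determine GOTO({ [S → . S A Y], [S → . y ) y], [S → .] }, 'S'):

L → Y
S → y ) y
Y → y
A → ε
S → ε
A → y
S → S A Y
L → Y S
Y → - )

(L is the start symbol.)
{ [A → . y], [A → .], [S → S . A Y] }

GOTO(I, 'S') = CLOSURE({ [A → αX.β] : [A → α.Xβ] ∈ I, X = 'S' })

Items with dot before 'S', with the dot advanced:
  [S → . S A Y] → [S → S . A Y]
Closure of the advanced items:
  [S → S . A Y] has the dot before A: add [A → .], [A → . y]

GOTO = { [A → . y], [A → .], [S → S . A Y] }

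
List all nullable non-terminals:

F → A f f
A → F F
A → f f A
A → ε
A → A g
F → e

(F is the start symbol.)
{ 'A' }

ε-productions: A → ε
So A is immediately nullable.
No further non-terminal can be added: every production for the remaining non-terminals contains a terminal or a non-nullable non-terminal.
Nullable = { 'A' }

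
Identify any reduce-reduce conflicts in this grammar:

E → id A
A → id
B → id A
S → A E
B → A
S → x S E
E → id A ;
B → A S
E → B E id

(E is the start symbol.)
Yes — I5: [B → id A .] vs [E → id A .]

A reduce-reduce conflict occurs when an LR(0) state has two complete items [A → α .] and [B → β .] — both call for a reduction, and with no lookahead the parser cannot choose between them.

Augment with E' → E and build the canonical LR(0) collection (I0 = CLOSURE({[E' → . E]}), then GOTO on every symbol after a dot until no new states appear). It has 16 states:
  I0: { [A → . id], [B → . A S], [B → . A], [B → . id A], [E → . B E id], [E → . id A ;], [E → . id A], [E' → . E] }  — shift
  I1: { [A → . id], [B → A . S], [B → A .], [S → . A E], [S → . x S E] }  — shift, reduce
  I2: { [A → . id], [B → . A S], [B → . A], [B → . id A], [E → . B E id], [E → . id A ;], [E → . id A], [E → B . E id] }  — shift
  I3: { [E' → E .] }  — accept
  I4: { [A → . id], [A → id .], [B → id . A], [E → id . A ;], [E → id . A] }  — shift, reduce
  I5: { [B → id A .], [E → id A . ;], [E → id A .] }  — shift, 2 reduces
  I6: { [A → id .] }  — reduce
  I7: { [E → id A ; .] }  — reduce
  I8: { [E → B E . id] }  — shift
  I9: { [E → B E id .] }  — reduce
  I10: { [A → . id], [B → . A S], [B → . A], [B → . id A], [E → . B E id], [E → . id A ;], [E → . id A], [S → A . E] }  — shift
  I11: { [B → A S .] }  — reduce
  I12: { [A → . id], [S → . A E], [S → . x S E], [S → x . S E] }  — shift
  I13: { [A → . id], [B → . A S], [B → . A], [B → . id A], [E → . B E id], [E → . id A ;], [E → . id A], [S → x S . E] }  — shift
  I14: { [S → x S E .] }  — reduce
  I15: { [S → A E .] }  — reduce

I5 contains complete items [B → id A .], [E → id A .] — reduce-reduce conflict.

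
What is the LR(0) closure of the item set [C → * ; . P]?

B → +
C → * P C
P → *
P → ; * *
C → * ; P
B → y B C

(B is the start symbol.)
{ [C → * ; . P], [P → . *], [P → . ; * *] }

Start with: [C → * ; . P]
  [C → * ; . P] has the dot before P: add [P → . *], [P → . ; * *]
No further items can be added.

CLOSURE = { [C → * ; . P], [P → . *], [P → . ; * *] }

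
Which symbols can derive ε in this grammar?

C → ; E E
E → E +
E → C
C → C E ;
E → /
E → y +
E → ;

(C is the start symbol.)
None

A non-terminal is nullable if it can derive ε (the empty string): either it has an ε-production, or it has a production whose right-hand side consists entirely of nullable non-terminals.

There are no ε-productions, so no non-terminal can derive ε.
No non-terminals are nullable.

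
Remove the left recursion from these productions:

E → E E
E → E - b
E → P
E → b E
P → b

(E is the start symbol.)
E is directly left-recursive. The standard transformation for
  A → A α₁ | ... | A α_m | β₁ | ... | β_n
is
  A  → β₁ A' | ... | β_n A'
  A' → α₁ A' | ... | α_m A' | ε

E → P becomes E → P E'
E → b E becomes E → b E E'
E → E E becomes E' → E E'
E → E - b becomes E' → - b E'
Add E' → ε

Productions for other non-terminals are unchanged:
  P → b

Resulting grammar:
E → P E'
E → b E E'
E' → E E'
E' → - b E'
E' → ε
P → b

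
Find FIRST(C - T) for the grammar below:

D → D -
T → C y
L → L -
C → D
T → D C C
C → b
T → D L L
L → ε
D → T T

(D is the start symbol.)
{ 'b' }

FIRST sets of the non-terminals involved (from the grammar, by fixed-point iteration):
  FIRST(C) = { 'b' }

To compute FIRST(C - T), process the symbols left to right:
Symbol C is a non-terminal. Add FIRST(C) \ {ε} = { 'b' }
C is not nullable (ε ∉ FIRST(C)), so stop here.
FIRST(C - T) = { 'b' }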